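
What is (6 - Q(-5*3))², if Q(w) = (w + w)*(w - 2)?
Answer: 254016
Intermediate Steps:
Q(w) = 2*w*(-2 + w) (Q(w) = (2*w)*(-2 + w) = 2*w*(-2 + w))
(6 - Q(-5*3))² = (6 - 2*(-5*3)*(-2 - 5*3))² = (6 - 2*(-15)*(-2 - 15))² = (6 - 2*(-15)*(-17))² = (6 - 1*510)² = (6 - 510)² = (-504)² = 254016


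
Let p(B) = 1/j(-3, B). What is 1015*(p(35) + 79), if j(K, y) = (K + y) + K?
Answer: 80220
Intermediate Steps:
j(K, y) = y + 2*K
p(B) = 1/(-6 + B) (p(B) = 1/(B + 2*(-3)) = 1/(B - 6) = 1/(-6 + B))
1015*(p(35) + 79) = 1015*(1/(-6 + 35) + 79) = 1015*(1/29 + 79) = 1015*(2292/29) = 80220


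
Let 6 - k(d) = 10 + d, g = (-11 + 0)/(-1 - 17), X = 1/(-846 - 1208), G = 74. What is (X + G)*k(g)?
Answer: -4205195/12324 ≈ -341.22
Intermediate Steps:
X = -1/2054 (X = 1/(-2054) = -1/2054 ≈ -0.00048685)
g = 11/18 (g = -11/(-18) = -11*(-1/18) = 11/18 ≈ 0.61111)
k(d) = -4 - d (k(d) = 6 - (10 + d) = 6 + (-10 - d) = -4 - d)
(X + G)*k(g) = (-1/2054 + 74)*(-4 - 1*11/18) = 151995*(-4 - 11/18)/2054 = (151995/2054)*(-83/18) = -4205195/12324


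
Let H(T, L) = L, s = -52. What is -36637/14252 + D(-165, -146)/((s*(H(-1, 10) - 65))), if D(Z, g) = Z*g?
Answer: 1084313/185276 ≈ 5.8524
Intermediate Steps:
-36637/14252 + D(-165, -146)/((s*(H(-1, 10) - 65))) = -36637/14252 + (-165*(-146))/((-52*(10 - 65))) = -36637*1/14252 + 24090/((-52*(-55))) = -36637/14252 + 24090/2860 = -36637/14252 + 24090*(1/2860) = -36637/14252 + 219/26 = 1084313/185276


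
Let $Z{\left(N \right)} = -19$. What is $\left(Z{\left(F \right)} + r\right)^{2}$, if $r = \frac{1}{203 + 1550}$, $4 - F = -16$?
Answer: $\frac{1109289636}{3073009} \approx 360.98$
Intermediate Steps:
$F = 20$ ($F = 4 - -16 = 4 + 16 = 20$)
$r = \frac{1}{1753} \approx 0.00057045$
$\left(Z{\left(F \right)} + r\right)^{2} = \left(-19 + \frac{1}{1753}\right)^{2} = \left(- \frac{33306}{1753}\right)^{2} = \frac{1109289636}{3073009}$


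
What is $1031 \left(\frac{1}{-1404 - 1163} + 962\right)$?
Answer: $\frac{2546006043}{2567} \approx 9.9182 \cdot 10^{5}$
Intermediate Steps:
$1031 \left(\frac{1}{-1404 - 1163} + 962\right) = 1031 \left(\frac{1}{-2567} + 962\right) = 1031 \left(- \frac{1}{2567} + 962\right) = 1031 \cdot \frac{2469453}{2567} = \frac{2546006043}{2567}$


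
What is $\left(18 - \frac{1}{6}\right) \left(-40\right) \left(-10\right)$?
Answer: $\frac{21400}{3} \approx 7133.3$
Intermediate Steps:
$\left(18 - \frac{1}{6}\right) \left(-40\right) \left(-10\right) = \frac{107}{6} \left(-40\right) \left(-10\right) = \left(- \frac{2140}{3}\right) \left(-10\right) = \frac{21400}{3}$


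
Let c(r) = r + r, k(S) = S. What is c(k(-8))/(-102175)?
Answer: 16/102175 ≈ 0.00015659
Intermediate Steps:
c(r) = 2*r
c(k(-8))/(-102175) = (2*(-8))/(-102175) = -16*(-1/102175) = 16/102175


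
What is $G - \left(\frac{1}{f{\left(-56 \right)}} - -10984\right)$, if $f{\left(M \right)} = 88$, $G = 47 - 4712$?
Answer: $- \frac{1377113}{88} \approx -15649.0$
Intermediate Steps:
$G = -4665$ ($G = 47 - 4712 = -4665$)
$G - \left(\frac{1}{f{\left(-56 \right)}} - -10984\right) = -4665 - \left(\frac{1}{88} - -10984\right) = -4665 - \left(\frac{1}{88} + 10984\right) = -4665 - \frac{966593}{88} = - \frac{1377113}{88}$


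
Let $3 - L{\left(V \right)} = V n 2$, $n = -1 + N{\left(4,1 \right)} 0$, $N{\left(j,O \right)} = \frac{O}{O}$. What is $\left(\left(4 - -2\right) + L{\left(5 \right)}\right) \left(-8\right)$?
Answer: $-152$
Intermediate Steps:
$N{\left(j,O \right)} = 1$
$n = -1$ ($n = -1 + 1 \cdot 0 = -1 + 0 = -1$)
$L{\left(V \right)} = 3 + 2 V$ ($L{\left(V \right)} = 3 - V \left(-1\right) 2 = 3 - - V 2 = 3 - - 2 V = 3 + 2 V$)
$\left(\left(4 - -2\right) + L{\left(5 \right)}\right) \left(-8\right) = \left(\left(4 - -2\right) + \left(3 + 2 \cdot 5\right)\right) \left(-8\right) = \left(\left(4 + 2\right) + \left(3 + 10\right)\right) \left(-8\right) = \left(6 + 13\right) \left(-8\right) = 19 \left(-8\right) = -152$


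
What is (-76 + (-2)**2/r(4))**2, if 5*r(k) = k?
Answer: 5041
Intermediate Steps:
r(k) = k/5
(-76 + (-2)**2/r(4))**2 = (-76 + (-2)**2/(((1/5)*4)))**2 = (-76 + 4/(4/5))**2 = (-76 + 4*(5/4))**2 = (-76 + 5)**2 = (-71)**2 = 5041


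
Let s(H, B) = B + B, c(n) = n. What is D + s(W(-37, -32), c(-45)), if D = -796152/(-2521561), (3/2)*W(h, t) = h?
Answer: -32306334/360223 ≈ -89.684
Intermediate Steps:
W(h, t) = 2*h/3
s(H, B) = 2*B
D = 113736/360223 (D = -796152*(-1/2521561) = 113736/360223 ≈ 0.31574)
D + s(W(-37, -32), c(-45)) = 113736/360223 + 2*(-45) = 113736/360223 - 90 = -32306334/360223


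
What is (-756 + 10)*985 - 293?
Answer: -735103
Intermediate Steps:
(-756 + 10)*985 - 293 = -746*985 - 293 = -734810 - 293 = -735103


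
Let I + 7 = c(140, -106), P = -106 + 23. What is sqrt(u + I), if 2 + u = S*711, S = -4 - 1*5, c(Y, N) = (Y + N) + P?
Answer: I*sqrt(6457) ≈ 80.355*I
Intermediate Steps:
P = -83
c(Y, N) = -83 + N + Y (c(Y, N) = (Y + N) - 83 = (N + Y) - 83 = -83 + N + Y)
S = -9 (S = -4 - 5 = -9)
u = -6401 (u = -2 - 9*711 = -2 - 6399 = -6401)
I = -56 (I = -7 + (-83 - 106 + 140) = -7 - 49 = -56)
sqrt(u + I) = sqrt(-6401 - 56) = sqrt(-6457) = I*sqrt(6457)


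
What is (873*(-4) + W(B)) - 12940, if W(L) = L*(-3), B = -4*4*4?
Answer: -16240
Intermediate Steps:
B = -64 (B = -16*4 = -64)
W(L) = -3*L
(873*(-4) + W(B)) - 12940 = (873*(-4) - 3*(-64)) - 12940 = (-3492 + 192) - 12940 = -3300 - 12940 = -16240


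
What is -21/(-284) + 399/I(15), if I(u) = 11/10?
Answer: 1133391/3124 ≈ 362.80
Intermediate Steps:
I(u) = 11/10 (I(u) = 11*(1/10) = 11/10)
-21/(-284) + 399/I(15) = -21/(-284) + 399/(11/10) = -21*(-1/284) + 399*(10/11) = 21/284 + 3990/11 = 1133391/3124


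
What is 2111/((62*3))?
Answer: 2111/186 ≈ 11.349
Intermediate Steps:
2111/((62*3)) = 2111/186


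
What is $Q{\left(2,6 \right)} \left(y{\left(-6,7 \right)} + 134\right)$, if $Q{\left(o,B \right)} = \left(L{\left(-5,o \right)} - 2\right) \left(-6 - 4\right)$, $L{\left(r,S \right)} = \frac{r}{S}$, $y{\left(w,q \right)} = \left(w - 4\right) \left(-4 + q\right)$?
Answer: $4680$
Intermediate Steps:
$y{\left(w,q \right)} = \left(-4 + q\right) \left(-4 + w\right)$ ($y{\left(w,q \right)} = \left(-4 + w\right) \left(-4 + q\right) = \left(-4 + q\right) \left(-4 + w\right)$)
$Q{\left(o,B \right)} = 20 + \frac{50}{o}$ ($Q{\left(o,B \right)} = \left(- \frac{5}{o} - 2\right) \left(-6 - 4\right) = \left(-2 - \frac{5}{o}\right) \left(-10\right) = 20 + \frac{50}{o}$)
$Q{\left(2,6 \right)} \left(y{\left(-6,7 \right)} + 134\right) = \left(20 + \frac{50}{2}\right) \left(\left(16 - 28 - -24 + 7 \left(-6\right)\right) + 134\right) = \left(20 + 50 \cdot \frac{1}{2}\right) \left(\left(16 - 28 + 24 - 42\right) + 134\right) = \left(20 + 25\right) \left(-30 + 134\right) = 45 \cdot 104 = 4680$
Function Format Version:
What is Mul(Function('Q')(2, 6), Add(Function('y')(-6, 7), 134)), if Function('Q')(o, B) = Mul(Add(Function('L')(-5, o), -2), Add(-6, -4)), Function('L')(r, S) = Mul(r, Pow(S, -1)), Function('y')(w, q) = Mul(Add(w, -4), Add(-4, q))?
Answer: 4680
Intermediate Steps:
Function('y')(w, q) = Mul(Add(-4, q), Add(-4, w)) (Function('y')(w, q) = Mul(Add(-4, w), Add(-4, q)) = Mul(Add(-4, q), Add(-4, w)))
Function('Q')(o, B) = Add(20, Mul(50, Pow(o, -1))) (Function('Q')(o, B) = Mul(Add(Mul(-5, Pow(o, -1)), -2), Add(-6, -4)) = Mul(Add(-2, Mul(-5, Pow(o, -1))), -10) = Add(20, Mul(50, Pow(o, -1))))
Mul(Function('Q')(2, 6), Add(Function('y')(-6, 7), 134)) = Mul(Add(20, Mul(50, Pow(2, -1))), Add(Add(16, Mul(-4, 7), Mul(-4, -6), Mul(7, -6)), 134)) = Mul(Add(20, Mul(50, Rational(1, 2))), Add(Add(16, -28, 24, -42), 134)) = Mul(Add(20, 25), Add(-30, 134)) = Mul(45, 104) = 4680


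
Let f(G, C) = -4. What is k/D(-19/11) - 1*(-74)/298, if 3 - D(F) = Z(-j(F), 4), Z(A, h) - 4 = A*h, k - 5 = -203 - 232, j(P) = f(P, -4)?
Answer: 64699/2533 ≈ 25.542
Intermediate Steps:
j(P) = -4
k = -430 (k = 5 + (-203 - 232) = 5 - 435 = -430)
Z(A, h) = 4 + A*h
D(F) = -17 (D(F) = 3 - (4 - 1*(-4)*4) = 3 - (4 + 4*4) = 3 - (4 + 16) = 3 - 1*20 = 3 - 20 = -17)
k/D(-19/11) - 1*(-74)/298 = -430/(-17) - 1*(-74)/298 = -430*(-1/17) + 74*(1/298) = 430/17 + 37/149 = 64699/2533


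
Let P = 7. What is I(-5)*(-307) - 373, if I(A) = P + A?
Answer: -987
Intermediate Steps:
I(A) = 7 + A
I(-5)*(-307) - 373 = (7 - 5)*(-307) - 373 = 2*(-307) - 373 = -614 - 373 = -987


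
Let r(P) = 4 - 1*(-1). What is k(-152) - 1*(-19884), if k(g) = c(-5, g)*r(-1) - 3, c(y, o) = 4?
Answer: 19901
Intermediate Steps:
r(P) = 5 (r(P) = 4 + 1 = 5)
k(g) = 17 (k(g) = 4*5 - 3 = 20 - 3 = 17)
k(-152) - 1*(-19884) = 17 - 1*(-19884) = 17 + 19884 = 19901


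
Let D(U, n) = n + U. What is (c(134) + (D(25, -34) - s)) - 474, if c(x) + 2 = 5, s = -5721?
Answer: 5241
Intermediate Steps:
D(U, n) = U + n
c(x) = 3 (c(x) = -2 + 5 = 3)
(c(134) + (D(25, -34) - s)) - 474 = (3 + ((25 - 34) - 1*(-5721))) - 474 = (3 + (-9 + 5721)) - 474 = (3 + 5712) - 474 = 5715 - 474 = 5241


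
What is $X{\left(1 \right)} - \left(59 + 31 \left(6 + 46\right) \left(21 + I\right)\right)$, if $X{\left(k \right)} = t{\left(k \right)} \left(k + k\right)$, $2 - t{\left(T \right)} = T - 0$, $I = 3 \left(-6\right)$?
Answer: $-4893$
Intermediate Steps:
$I = -18$
$t{\left(T \right)} = 2 - T$ ($t{\left(T \right)} = 2 - \left(T - 0\right) = 2 - \left(T + 0\right) = 2 - T$)
$X{\left(k \right)} = 2 k \left(2 - k\right)$ ($X{\left(k \right)} = \left(2 - k\right) \left(k + k\right) = \left(2 - k\right) 2 k = 2 k \left(2 - k\right)$)
$X{\left(1 \right)} - \left(59 + 31 \left(6 + 46\right) \left(21 + I\right)\right) = 2 \cdot 1 \left(2 - 1\right) - \left(59 + 31 \left(6 + 46\right) \left(21 - 18\right)\right) = 2 \cdot 1 \left(2 - 1\right) - \left(59 + 31 \cdot 52 \cdot 3\right) = 2 \cdot 1 \cdot 1 - \left(59 + 31 \cdot 156\right) = 2 - \left(59 + 4836\right) = 2 - 4895 = -4893$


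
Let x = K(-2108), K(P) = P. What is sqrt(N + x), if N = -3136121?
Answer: I*sqrt(3138229) ≈ 1771.5*I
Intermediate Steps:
x = -2108
sqrt(N + x) = sqrt(-3136121 - 2108) = sqrt(-3138229) = I*sqrt(3138229)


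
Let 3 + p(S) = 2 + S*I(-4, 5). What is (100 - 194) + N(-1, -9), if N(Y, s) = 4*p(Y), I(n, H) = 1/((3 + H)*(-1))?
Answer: -195/2 ≈ -97.500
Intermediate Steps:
I(n, H) = -1/(3 + H)
p(S) = -1 - S/8 (p(S) = -3 + (2 + S*(-1/(3 + 5))) = -3 + (2 + S*(-1/8)) = -3 + (2 - S/8) = -1 - S/8)
N(Y, s) = -4 - Y/2 (N(Y, s) = 4*(-1 - Y/8) = -4 - Y/2)
(100 - 194) + N(-1, -9) = (100 - 194) + (-4 - 1/2*(-1)) = -94 + (-4 + 1/2) = -94 - 7/2 = -195/2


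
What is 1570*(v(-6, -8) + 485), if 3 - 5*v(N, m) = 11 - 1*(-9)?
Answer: 756112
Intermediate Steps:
v(N, m) = -17/5 (v(N, m) = ⅗ - (11 - 1*(-9))/5 = ⅗ - (11 + 9)/5 = ⅗ - ⅕*20 = ⅗ - 4 = -17/5)
1570*(v(-6, -8) + 485) = 1570*(-17/5 + 485) = 1570*(2408/5) = 756112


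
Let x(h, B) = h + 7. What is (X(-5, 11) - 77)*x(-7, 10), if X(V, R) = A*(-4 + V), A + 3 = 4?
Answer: 0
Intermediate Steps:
x(h, B) = 7 + h
A = 1 (A = -3 + 4 = 1)
X(V, R) = -4 + V (X(V, R) = 1*(-4 + V) = -4 + V)
(X(-5, 11) - 77)*x(-7, 10) = ((-4 - 5) - 77)*(7 - 7) = (-9 - 77)*0 = -86*0 = 0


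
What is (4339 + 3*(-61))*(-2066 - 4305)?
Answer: -26477876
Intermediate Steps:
(4339 + 3*(-61))*(-2066 - 4305) = (4339 - 183)*(-6371) = 4156*(-6371) = -26477876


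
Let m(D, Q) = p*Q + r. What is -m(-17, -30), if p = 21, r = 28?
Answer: 602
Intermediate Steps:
m(D, Q) = 28 + 21*Q (m(D, Q) = 21*Q + 28 = 28 + 21*Q)
-m(-17, -30) = -(28 + 21*(-30)) = -(28 - 630) = -1*(-602) = 602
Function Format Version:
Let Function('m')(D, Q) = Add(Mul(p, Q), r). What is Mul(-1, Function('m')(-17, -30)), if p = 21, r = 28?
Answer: 602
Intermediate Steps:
Function('m')(D, Q) = Add(28, Mul(21, Q)) (Function('m')(D, Q) = Add(Mul(21, Q), 28) = Add(28, Mul(21, Q)))
Mul(-1, Function('m')(-17, -30)) = Mul(-1, Add(28, Mul(21, -30))) = Mul(-1, Add(28, -630)) = Mul(-1, -602) = 602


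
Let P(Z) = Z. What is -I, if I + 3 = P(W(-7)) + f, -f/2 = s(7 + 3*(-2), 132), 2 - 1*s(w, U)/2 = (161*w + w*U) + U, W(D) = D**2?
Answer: -1738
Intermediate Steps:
s(w, U) = 4 - 322*w - 2*U - 2*U*w (s(w, U) = 4 - 2*((161*w + w*U) + U) = 4 - 2*((161*w + U*w) + U) = 4 - 2*(U + 161*w + U*w) = 4 + (-322*w - 2*U - 2*U*w) = 4 - 322*w - 2*U - 2*U*w)
f = 1692 (f = -2*(4 - 322*(7 + 3*(-2)) - 2*132 - 2*132*(7 + 3*(-2))) = -2*(4 - 322*(7 - 6) - 264 - 2*132*(7 - 6)) = -2*(4 - 322*1 - 264 - 2*132*1) = -2*(4 - 322 - 264 - 264) = -2*(-846) = 1692)
I = 1738 (I = -3 + ((-7)**2 + 1692) = -3 + (49 + 1692) = -3 + 1741 = 1738)
-I = -1*1738 = -1738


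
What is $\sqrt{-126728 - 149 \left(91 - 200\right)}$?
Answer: $i \sqrt{110487} \approx 332.4 i$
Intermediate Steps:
$\sqrt{-126728 - 149 \left(91 - 200\right)} = \sqrt{-126728 - -16241} = \sqrt{-126728 + 16241} = \sqrt{-110487} = i \sqrt{110487}$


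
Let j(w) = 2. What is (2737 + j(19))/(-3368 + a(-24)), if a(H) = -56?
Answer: -2739/3424 ≈ -0.79994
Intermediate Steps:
(2737 + j(19))/(-3368 + a(-24)) = (2737 + 2)/(-3368 - 56) = 2739/(-3424) = 2739*(-1/3424) = -2739/3424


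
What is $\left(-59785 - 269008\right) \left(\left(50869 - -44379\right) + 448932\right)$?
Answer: $-178922574740$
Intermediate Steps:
$\left(-59785 - 269008\right) \left(\left(50869 - -44379\right) + 448932\right) = - 328793 \left(\left(50869 + 44379\right) + 448932\right) = - 328793 \left(95248 + 448932\right) = \left(-328793\right) 544180 = -178922574740$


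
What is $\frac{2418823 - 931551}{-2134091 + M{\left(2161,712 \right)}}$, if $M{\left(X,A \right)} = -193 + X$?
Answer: $- \frac{64664}{92701} \approx -0.69755$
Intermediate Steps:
$\frac{2418823 - 931551}{-2134091 + M{\left(2161,712 \right)}} = \frac{2418823 - 931551}{-2134091 + \left(-193 + 2161\right)} = \frac{1487272}{-2134091 + 1968} = \frac{1487272}{-2132123} = 1487272 \left(- \frac{1}{2132123}\right) = - \frac{64664}{92701}$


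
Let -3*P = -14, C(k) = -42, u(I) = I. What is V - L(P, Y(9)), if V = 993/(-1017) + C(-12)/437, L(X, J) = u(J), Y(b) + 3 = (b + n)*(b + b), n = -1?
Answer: -21047048/148143 ≈ -142.07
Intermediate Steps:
Y(b) = -3 + 2*b*(-1 + b) (Y(b) = -3 + (b - 1)*(b + b) = -3 + (-1 + b)*(2*b) = -3 + 2*b*(-1 + b))
P = 14/3 (P = -1/3*(-14) = 14/3 ≈ 4.6667)
L(X, J) = J
V = -158885/148143 (V = 993/(-1017) - 42/437 = 993*(-1/1017) - 42*1/437 = -331/339 - 42/437 = -158885/148143 ≈ -1.0725)
V - L(P, Y(9)) = -158885/148143 - (-3 - 2*9 + 2*9**2) = -158885/148143 - (-3 - 18 + 2*81) = -158885/148143 - (-3 - 18 + 162) = -158885/148143 - 1*141 = -158885/148143 - 141 = -21047048/148143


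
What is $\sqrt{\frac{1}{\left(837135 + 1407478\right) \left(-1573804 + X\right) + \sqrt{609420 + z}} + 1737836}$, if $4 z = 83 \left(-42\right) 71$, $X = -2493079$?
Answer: $\frac{\sqrt{31727944522913784486 - 1737836 \sqrt{2190174}}}{\sqrt{18257156902558 - \sqrt{2190174}}} \approx 1318.3$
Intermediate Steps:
$z = - \frac{123753}{2}$ ($z = \frac{83 \left(-42\right) 71}{4} = \frac{\left(-3486\right) 71}{4} = \frac{1}{4} \left(-247506\right) = - \frac{123753}{2} \approx -61877.0$)
$\sqrt{\frac{1}{\left(837135 + 1407478\right) \left(-1573804 + X\right) + \sqrt{609420 + z}} + 1737836} = \sqrt{\frac{1}{\left(837135 + 1407478\right) \left(-1573804 - 2493079\right) + \sqrt{609420 - \frac{123753}{2}}} + 1737836} = \sqrt{\frac{1}{2244613 \left(-4066883\right) + \sqrt{\frac{1095087}{2}}} + 1737836} = \sqrt{\frac{1}{-9128578451279 + \frac{\sqrt{2190174}}{2}} + 1737836} = \sqrt{1737836 + \frac{1}{-9128578451279 + \frac{\sqrt{2190174}}{2}}}$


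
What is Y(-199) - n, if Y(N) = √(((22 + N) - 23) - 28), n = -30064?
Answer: 30064 + 2*I*√57 ≈ 30064.0 + 15.1*I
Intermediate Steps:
Y(N) = √(-29 + N) (Y(N) = √((-1 + N) - 28) = √(-29 + N))
Y(-199) - n = √(-29 - 199) - 1*(-30064) = √(-228) + 30064 = 2*I*√57 + 30064 = 30064 + 2*I*√57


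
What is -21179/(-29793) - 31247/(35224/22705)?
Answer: -21136289171959/1049428632 ≈ -20141.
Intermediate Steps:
-21179/(-29793) - 31247/(35224/22705) = -21179*(-1/29793) - 31247/(35224*(1/22705)) = 21179/29793 - 31247/35224/22705 = 21179/29793 - 31247*22705/35224 = 21179/29793 - 709463135/35224 = -21136289171959/1049428632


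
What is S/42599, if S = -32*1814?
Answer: -58048/42599 ≈ -1.3627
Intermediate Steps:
S = -58048
S/42599 = -58048/42599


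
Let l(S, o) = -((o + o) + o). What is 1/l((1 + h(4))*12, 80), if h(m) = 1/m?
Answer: -1/240 ≈ -0.0041667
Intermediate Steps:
l(S, o) = -3*o (l(S, o) = -(2*o + o) = -3*o)
1/l((1 + h(4))*12, 80) = 1/(-3*80) = 1/(-240) = -1/240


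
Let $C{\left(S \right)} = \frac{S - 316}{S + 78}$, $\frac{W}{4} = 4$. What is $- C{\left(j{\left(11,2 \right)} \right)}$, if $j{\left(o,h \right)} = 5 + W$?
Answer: $\frac{295}{99} \approx 2.9798$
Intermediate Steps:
$W = 16$ ($W = 4 \cdot 4 = 16$)
$j{\left(o,h \right)} = 21$ ($j{\left(o,h \right)} = 5 + 16 = 21$)
$C{\left(S \right)} = \frac{-316 + S}{78 + S}$
$- C{\left(j{\left(11,2 \right)} \right)} = - \frac{-316 + 21}{78 + 21} = - \frac{-295}{99} = \left(-1\right) \left(- \frac{295}{99}\right) = \frac{295}{99}$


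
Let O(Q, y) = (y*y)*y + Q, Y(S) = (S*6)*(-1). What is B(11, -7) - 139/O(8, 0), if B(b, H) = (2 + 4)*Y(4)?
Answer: -1291/8 ≈ -161.38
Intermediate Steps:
Y(S) = -6*S (Y(S) = (6*S)*(-1) = -6*S)
O(Q, y) = Q + y³ (O(Q, y) = y²*y + Q = y³ + Q = Q + y³)
B(b, H) = -144 (B(b, H) = (2 + 4)*(-6*4) = 6*(-24) = -144)
B(11, -7) - 139/O(8, 0) = -144 - 139/(8 + 0³) = -144 - 139/(8 + 0) = -144 - 139/8 = -1291/8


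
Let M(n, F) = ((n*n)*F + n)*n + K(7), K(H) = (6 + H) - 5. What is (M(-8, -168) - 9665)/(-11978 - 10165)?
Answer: -76423/22143 ≈ -3.4513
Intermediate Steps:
K(H) = 1 + H
M(n, F) = 8 + n*(n + F*n²) (M(n, F) = ((n*n)*F + n)*n + (1 + 7) = (n²*F + n)*n + 8 = (F*n² + n)*n + 8 = (n + F*n²)*n + 8 = n*(n + F*n²) + 8 = 8 + n*(n + F*n²))
(M(-8, -168) - 9665)/(-11978 - 10165) = ((8 + (-8)² - 168*(-8)³) - 9665)/(-11978 - 10165) = ((8 + 64 - 168*(-512)) - 9665)/(-22143) = ((8 + 64 + 86016) - 9665)*(-1/22143) = (86088 - 9665)*(-1/22143) = 76423*(-1/22143) = -76423/22143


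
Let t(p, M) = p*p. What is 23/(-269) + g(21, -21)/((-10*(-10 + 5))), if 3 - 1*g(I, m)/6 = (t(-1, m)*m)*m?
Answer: -354041/6725 ≈ -52.646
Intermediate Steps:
t(p, M) = p**2
g(I, m) = 18 - 6*m**2 (g(I, m) = 18 - 6*(-1)**2*m*m = 18 - 6*1*m*m = 18 - 6*m*m = 18 - 6*m**2)
23/(-269) + g(21, -21)/((-10*(-10 + 5))) = 23/(-269) + (18 - 6*(-21)**2)/((-10*(-10 + 5))) = 23*(-1/269) + (18 - 6*441)/((-10*(-5))) = -23/269 + (18 - 2646)/50 = -23/269 - 2628*1/50 = -23/269 - 1314/25 = -354041/6725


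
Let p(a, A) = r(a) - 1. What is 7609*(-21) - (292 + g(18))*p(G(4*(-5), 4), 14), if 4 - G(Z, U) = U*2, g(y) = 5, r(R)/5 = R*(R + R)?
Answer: -207012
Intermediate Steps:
r(R) = 10*R**2 (r(R) = 5*(R*(R + R)) = 5*(R*(2*R)) = 5*(2*R**2) = 10*R**2)
G(Z, U) = 4 - 2*U (G(Z, U) = 4 - U*2 = 4 - 2*U)
p(a, A) = -1 + 10*a**2 (p(a, A) = 10*a**2 - 1 = -1 + 10*a**2)
7609*(-21) - (292 + g(18))*p(G(4*(-5), 4), 14) = 7609*(-21) - (292 + 5)*(-1 + 10*(4 - 2*4)**2) = -159789 - 297*(-1 + 10*(4 - 8)**2) = -159789 - 297*(-1 + 10*(-4)**2) = -159789 - 297*(-1 + 10*16) = -159789 - 297*(-1 + 160) = -159789 - 297*159 = -159789 - 1*47223 = -159789 - 47223 = -207012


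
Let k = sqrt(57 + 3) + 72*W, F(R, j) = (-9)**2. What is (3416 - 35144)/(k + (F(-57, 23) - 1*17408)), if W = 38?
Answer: 462943248/212897221 + 63456*sqrt(15)/212897221 ≈ 2.1756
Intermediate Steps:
F(R, j) = 81
k = 2736 + 2*sqrt(15) (k = sqrt(57 + 3) + 72*38 = sqrt(60) + 2736 = 2*sqrt(15) + 2736 = 2736 + 2*sqrt(15) ≈ 2743.7)
(3416 - 35144)/(k + (F(-57, 23) - 1*17408)) = (3416 - 35144)/((2736 + 2*sqrt(15)) + (81 - 1*17408)) = -31728/((2736 + 2*sqrt(15)) + (81 - 17408)) = -31728/((2736 + 2*sqrt(15)) - 17327) = -31728/(-14591 + 2*sqrt(15))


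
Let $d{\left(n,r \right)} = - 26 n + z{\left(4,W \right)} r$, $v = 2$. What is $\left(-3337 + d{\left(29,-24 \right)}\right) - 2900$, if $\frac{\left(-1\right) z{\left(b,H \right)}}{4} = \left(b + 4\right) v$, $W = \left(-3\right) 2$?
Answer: $-5455$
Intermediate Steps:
$W = -6$
$z{\left(b,H \right)} = -32 - 8 b$ ($z{\left(b,H \right)} = - 4 \left(b + 4\right) 2 = - 4 \left(4 + b\right) 2 = - 4 \left(8 + 2 b\right) = -32 - 8 b$)
$d{\left(n,r \right)} = - 64 r - 26 n$ ($d{\left(n,r \right)} = - 26 n + \left(-32 - 32\right) r = - 26 n - 64 r = - 64 r - 26 n$)
$\left(-3337 + d{\left(29,-24 \right)}\right) - 2900 = \left(-3337 - -782\right) - 2900 = \left(-3337 + \left(1536 - 754\right)\right) - 2900 = \left(-3337 + 782\right) - 2900 = -2555 - 2900 = -5455$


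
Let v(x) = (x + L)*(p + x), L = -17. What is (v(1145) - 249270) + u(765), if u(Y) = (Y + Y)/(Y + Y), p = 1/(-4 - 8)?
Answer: 1042197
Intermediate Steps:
p = -1/12 (p = 1/(-12) = -1/12 ≈ -0.083333)
v(x) = (-17 + x)*(-1/12 + x) (v(x) = (x - 17)*(-1/12 + x) = (-17 + x)*(-1/12 + x))
u(Y) = 1 (u(Y) = (2*Y)/((2*Y)) = (2*Y)*(1/(2*Y)) = 1)
(v(1145) - 249270) + u(765) = ((17/12 + 1145² - 205/12*1145) - 249270) + 1 = ((17/12 + 1311025 - 234725/12) - 249270) + 1 = (1291466 - 249270) + 1 = 1042196 + 1 = 1042197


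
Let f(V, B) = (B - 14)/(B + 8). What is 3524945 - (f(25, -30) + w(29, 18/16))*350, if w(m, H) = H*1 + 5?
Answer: 14088405/4 ≈ 3.5221e+6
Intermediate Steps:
f(V, B) = (-14 + B)/(8 + B)
w(m, H) = 5 + H (w(m, H) = H + 5 = 5 + H)
3524945 - (f(25, -30) + w(29, 18/16))*350 = 3524945 - ((-14 - 30)/(8 - 30) + (5 + 18/16))*350 = 3524945 - (-44/(-22) + (5 + 18*(1/16)))*350 = 3524945 - (-1/22*(-44) + (5 + 9/8))*350 = 3524945 - (2 + 49/8)*350 = 3524945 - 65*350/8 = 3524945 - 1*11375/4 = 3524945 - 11375/4 = 14088405/4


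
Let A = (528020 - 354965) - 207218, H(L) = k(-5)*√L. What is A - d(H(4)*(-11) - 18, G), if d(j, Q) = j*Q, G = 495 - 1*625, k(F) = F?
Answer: -22203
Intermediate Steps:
H(L) = -5*√L
A = -34163 (A = 173055 - 207218 = -34163)
G = -130 (G = 495 - 625 = -130)
d(j, Q) = Q*j
A - d(H(4)*(-11) - 18, G) = -34163 - (-130)*(-5*√4*(-11) - 18) = -34163 - (-130)*(-5*2*(-11) - 18) = -34163 - (-130)*(-10*(-11) - 18) = -34163 - (-130)*(110 - 18) = -34163 - (-130)*92 = -34163 - 1*(-11960) = -34163 + 11960 = -22203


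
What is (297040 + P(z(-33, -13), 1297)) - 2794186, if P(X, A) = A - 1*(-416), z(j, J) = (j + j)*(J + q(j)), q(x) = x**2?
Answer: -2495433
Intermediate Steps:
z(j, J) = 2*j*(J + j**2) (z(j, J) = (j + j)*(J + j**2) = (2*j)*(J + j**2) = 2*j*(J + j**2))
P(X, A) = 416 + A (P(X, A) = A + 416 = 416 + A)
(297040 + P(z(-33, -13), 1297)) - 2794186 = (297040 + (416 + 1297)) - 2794186 = (297040 + 1713) - 2794186 = 298753 - 2794186 = -2495433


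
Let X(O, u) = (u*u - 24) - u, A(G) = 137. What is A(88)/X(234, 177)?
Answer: 137/31128 ≈ 0.0044012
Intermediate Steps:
X(O, u) = -24 + u² - u (X(O, u) = (u² - 24) - u = (-24 + u²) - u = -24 + u² - u)
A(88)/X(234, 177) = 137/(-24 + 177² - 1*177) = 137/(-24 + 31329 - 177) = 137/31128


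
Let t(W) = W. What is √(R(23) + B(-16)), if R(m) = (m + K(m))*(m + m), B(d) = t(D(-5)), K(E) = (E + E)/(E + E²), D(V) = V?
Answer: √38046/6 ≈ 32.509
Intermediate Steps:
K(E) = 2*E/(E + E²) (K(E) = (2*E)/(E + E²) = 2*E/(E + E²))
B(d) = -5
R(m) = 2*m*(m + 2/(1 + m)) (R(m) = (m + 2/(1 + m))*(m + m) = (m + 2/(1 + m))*(2*m) = 2*m*(m + 2/(1 + m)))
√(R(23) + B(-16)) = √(2*23*(2 + 23*(1 + 23))/(1 + 23) - 5) = √(2*23*(2 + 23*24)/24 - 5) = √(2*23*(1/24)*(2 + 552) - 5) = √(2*23*(1/24)*554 - 5) = √(6371/6 - 5) = √(6341/6) = √38046/6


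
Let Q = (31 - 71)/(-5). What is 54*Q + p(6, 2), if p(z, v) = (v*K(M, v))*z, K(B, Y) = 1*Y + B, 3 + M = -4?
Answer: 372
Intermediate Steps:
M = -7 (M = -3 - 4 = -7)
K(B, Y) = B + Y (K(B, Y) = Y + B = B + Y)
p(z, v) = v*z*(-7 + v) (p(z, v) = (v*(-7 + v))*z = v*z*(-7 + v))
Q = 8 (Q = -40*(-⅕) = 8)
54*Q + p(6, 2) = 54*8 + 2*6*(-7 + 2) = 432 + 2*6*(-5) = 432 - 60 = 372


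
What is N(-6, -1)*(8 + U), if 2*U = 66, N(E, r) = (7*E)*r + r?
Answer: 1681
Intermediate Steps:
N(E, r) = r + 7*E*r (N(E, r) = 7*E*r + r = r + 7*E*r)
U = 33 (U = (1/2)*66 = 33)
N(-6, -1)*(8 + U) = (-(1 + 7*(-6)))*(8 + 33) = -(1 - 42)*41 = -1*(-41)*41 = 41*41 = 1681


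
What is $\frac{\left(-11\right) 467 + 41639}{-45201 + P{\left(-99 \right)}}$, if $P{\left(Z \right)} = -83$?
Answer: $- \frac{18251}{22642} \approx -0.80607$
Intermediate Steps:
$\frac{\left(-11\right) 467 + 41639}{-45201 + P{\left(-99 \right)}} = \frac{\left(-11\right) 467 + 41639}{-45201 - 83} = \frac{-5137 + 41639}{-45284} = 36502 \left(- \frac{1}{45284}\right) = - \frac{18251}{22642}$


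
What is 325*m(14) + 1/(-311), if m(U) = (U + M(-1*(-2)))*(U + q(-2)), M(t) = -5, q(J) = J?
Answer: 10916099/311 ≈ 35100.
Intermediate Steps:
m(U) = (-5 + U)*(-2 + U) (m(U) = (U - 5)*(U - 2) = (-5 + U)*(-2 + U))
325*m(14) + 1/(-311) = 325*(10 + 14**2 - 7*14) + 1/(-311) = 325*(10 + 196 - 98) - 1/311 = 325*108 - 1/311 = 35100 - 1/311 = 10916099/311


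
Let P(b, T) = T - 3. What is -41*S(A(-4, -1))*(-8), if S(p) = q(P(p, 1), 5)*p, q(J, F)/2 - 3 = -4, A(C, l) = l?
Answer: 656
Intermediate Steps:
P(b, T) = -3 + T
q(J, F) = -2 (q(J, F) = 6 + 2*(-4) = 6 - 8 = -2)
S(p) = -2*p
-41*S(A(-4, -1))*(-8) = -(-82)*(-1)*(-8) = -41*2*(-8) = -82*(-8) = 656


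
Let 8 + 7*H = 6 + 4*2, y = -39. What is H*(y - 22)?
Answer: -366/7 ≈ -52.286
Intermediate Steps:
H = 6/7 (H = -8/7 + (6 + 4*2)/7 = -8/7 + (6 + 8)/7 = -8/7 + (⅐)*14 = -8/7 + 2 = 6/7 ≈ 0.85714)
H*(y - 22) = 6*(-39 - 22)/7 = (6/7)*(-61) = -366/7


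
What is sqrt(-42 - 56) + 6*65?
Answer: 390 + 7*I*sqrt(2) ≈ 390.0 + 9.8995*I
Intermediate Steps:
sqrt(-42 - 56) + 6*65 = sqrt(-98) + 390 = 7*I*sqrt(2) + 390 = 390 + 7*I*sqrt(2)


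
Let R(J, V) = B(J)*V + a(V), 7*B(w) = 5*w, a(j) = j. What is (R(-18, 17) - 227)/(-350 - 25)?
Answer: 8/7 ≈ 1.1429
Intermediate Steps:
B(w) = 5*w/7 (B(w) = (5*w)/7 = 5*w/7)
R(J, V) = V + 5*J*V/7 (R(J, V) = (5*J/7)*V + V = 5*J*V/7 + V = V + 5*J*V/7)
(R(-18, 17) - 227)/(-350 - 25) = ((1/7)*17*(7 + 5*(-18)) - 227)/(-350 - 25) = ((1/7)*17*(7 - 90) - 227)/(-375) = ((1/7)*17*(-83) - 227)*(-1/375) = (-1411/7 - 227)*(-1/375) = -3000/7*(-1/375) = 8/7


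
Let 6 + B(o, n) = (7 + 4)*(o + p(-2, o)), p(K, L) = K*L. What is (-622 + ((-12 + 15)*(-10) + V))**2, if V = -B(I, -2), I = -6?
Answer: 506944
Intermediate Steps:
B(o, n) = -6 - 11*o (B(o, n) = -6 + (7 + 4)*(o - 2*o) = -6 + 11*(-o) = -6 - 11*o)
V = -60 (V = -(-6 - 11*(-6)) = -(-6 + 66) = -1*60 = -60)
(-622 + ((-12 + 15)*(-10) + V))**2 = (-622 + ((-12 + 15)*(-10) - 60))**2 = (-622 + (3*(-10) - 60))**2 = (-622 + (-30 - 60))**2 = (-622 - 90)**2 = (-712)**2 = 506944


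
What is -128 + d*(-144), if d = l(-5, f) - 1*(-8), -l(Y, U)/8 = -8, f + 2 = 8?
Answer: -10496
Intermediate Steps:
f = 6 (f = -2 + 8 = 6)
l(Y, U) = 64 (l(Y, U) = -8*(-8) = 64)
d = 72 (d = 64 - 1*(-8) = 64 + 8 = 72)
-128 + d*(-144) = -128 + 72*(-144) = -128 - 10368 = -10496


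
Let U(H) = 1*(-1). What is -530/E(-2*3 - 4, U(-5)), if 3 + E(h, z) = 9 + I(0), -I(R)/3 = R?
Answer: -265/3 ≈ -88.333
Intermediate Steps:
U(H) = -1
I(R) = -3*R
E(h, z) = 6 (E(h, z) = -3 + (9 - 3*0) = -3 + (9 + 0) = -3 + 9 = 6)
-530/E(-2*3 - 4, U(-5)) = -530/6 = -530*⅙ = -265/3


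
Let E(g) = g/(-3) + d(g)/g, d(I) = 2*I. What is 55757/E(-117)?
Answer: 55757/41 ≈ 1359.9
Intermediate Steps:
E(g) = 2 - g/3 (E(g) = g/(-3) + (2*g)/g = g*(-⅓) + 2 = -g/3 + 2 = 2 - g/3)
55757/E(-117) = 55757/(2 - ⅓*(-117)) = 55757/(2 + 39) = 55757/41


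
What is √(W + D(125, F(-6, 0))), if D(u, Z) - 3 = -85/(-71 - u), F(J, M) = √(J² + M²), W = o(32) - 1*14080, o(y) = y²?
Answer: 11*I*√21143/14 ≈ 114.25*I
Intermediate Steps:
W = -13056 (W = 32² - 1*14080 = 1024 - 14080 = -13056)
D(u, Z) = 3 - 85/(-71 - u)
√(W + D(125, F(-6, 0))) = √(-13056 + (298 + 3*125)/(71 + 125)) = √(-13056 + (298 + 375)/196) = √(-13056 + (1/196)*673) = √(-13056 + 673/196) = √(-2558303/196) = 11*I*√21143/14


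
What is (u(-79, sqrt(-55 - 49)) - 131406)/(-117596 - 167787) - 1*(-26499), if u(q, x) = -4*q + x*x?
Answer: 1080356473/40769 ≈ 26499.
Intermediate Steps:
u(q, x) = x**2 - 4*q (u(q, x) = -4*q + x**2 = x**2 - 4*q)
(u(-79, sqrt(-55 - 49)) - 131406)/(-117596 - 167787) - 1*(-26499) = (((sqrt(-55 - 49))**2 - 4*(-79)) - 131406)/(-117596 - 167787) - 1*(-26499) = (((sqrt(-104))**2 + 316) - 131406)/(-285383) + 26499 = (((2*I*sqrt(26))**2 + 316) - 131406)*(-1/285383) + 26499 = ((-104 + 316) - 131406)*(-1/285383) + 26499 = (212 - 131406)*(-1/285383) + 26499 = -131194*(-1/285383) + 26499 = 18742/40769 + 26499 = 1080356473/40769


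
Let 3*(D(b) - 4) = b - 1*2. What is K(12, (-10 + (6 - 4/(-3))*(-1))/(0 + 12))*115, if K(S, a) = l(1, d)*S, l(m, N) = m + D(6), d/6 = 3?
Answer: 8740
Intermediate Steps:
d = 18 (d = 6*3 = 18)
D(b) = 10/3 + b/3 (D(b) = 4 + (b - 1*2)/3 = 4 + (b - 2)/3 = 4 + (-2 + b)/3 = 4 + (-2/3 + b/3) = 10/3 + b/3)
l(m, N) = 16/3 + m (l(m, N) = m + (10/3 + (1/3)*6) = m + (10/3 + 2) = m + 16/3 = 16/3 + m)
K(S, a) = 19*S/3 (K(S, a) = (16/3 + 1)*S = 19*S/3)
K(12, (-10 + (6 - 4/(-3))*(-1))/(0 + 12))*115 = ((19/3)*12)*115 = 76*115 = 8740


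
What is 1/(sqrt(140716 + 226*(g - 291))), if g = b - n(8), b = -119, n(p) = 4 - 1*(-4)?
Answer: sqrt(11562)/23124 ≈ 0.0046500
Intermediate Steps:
n(p) = 8 (n(p) = 4 + 4 = 8)
g = -127 (g = -119 - 1*8 = -119 - 8 = -127)
1/(sqrt(140716 + 226*(g - 291))) = 1/(sqrt(140716 + 226*(-127 - 291))) = 1/(sqrt(140716 + 226*(-418))) = 1/(sqrt(140716 - 94468)) = 1/(sqrt(46248)) = 1/(2*sqrt(11562)) = sqrt(11562)/23124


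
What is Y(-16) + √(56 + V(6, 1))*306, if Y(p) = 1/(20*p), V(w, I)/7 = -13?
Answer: -1/320 + 306*I*√35 ≈ -0.003125 + 1810.3*I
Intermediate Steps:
V(w, I) = -91 (V(w, I) = 7*(-13) = -91)
Y(p) = 1/(20*p)
Y(-16) + √(56 + V(6, 1))*306 = (1/20)/(-16) + √(56 - 91)*306 = (1/20)*(-1/16) + √(-35)*306 = -1/320 + (I*√35)*306 = -1/320 + 306*I*√35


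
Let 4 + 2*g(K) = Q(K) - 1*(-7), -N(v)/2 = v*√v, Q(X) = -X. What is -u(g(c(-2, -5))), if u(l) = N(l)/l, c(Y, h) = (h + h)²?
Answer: I*√194 ≈ 13.928*I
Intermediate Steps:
c(Y, h) = 4*h² (c(Y, h) = (2*h)² = 4*h²)
N(v) = -2*v^(3/2) (N(v) = -2*v*√v = -2*v^(3/2))
g(K) = 3/2 - K/2 (g(K) = -2 + (-K - 1*(-7))/2 = -2 + (-K + 7)/2 = -2 + (7 - K)/2 = -2 + (7/2 - K/2) = 3/2 - K/2)
u(l) = -2*√l (u(l) = (-2*l^(3/2))/l = -2*√l)
-u(g(c(-2, -5))) = -(-2)*√(3/2 - 2*(-5)²) = -(-2)*√(3/2 - 2*25) = -(-2)*√(3/2 - ½*100) = -(-2)*√(3/2 - 50) = -(-2)*√(-97/2) = -(-2)*I*√194/2 = -(-1)*I*√194 = I*√194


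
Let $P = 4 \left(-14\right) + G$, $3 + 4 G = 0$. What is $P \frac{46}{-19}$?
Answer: $\frac{5221}{38} \approx 137.39$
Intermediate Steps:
$G = - \frac{3}{4}$ ($G = - \frac{3}{4} + \frac{1}{4} \cdot 0 = - \frac{3}{4} + 0 = - \frac{3}{4} \approx -0.75$)
$P = - \frac{227}{4}$ ($P = 4 \left(-14\right) - \frac{3}{4} = -56 - \frac{3}{4} = - \frac{227}{4} \approx -56.75$)
$P \frac{46}{-19} = - \frac{227 \frac{46}{-19}}{4} = - \frac{227 \cdot 46 \left(- \frac{1}{19}\right)}{4} = \left(- \frac{227}{4}\right) \left(- \frac{46}{19}\right) = \frac{5221}{38}$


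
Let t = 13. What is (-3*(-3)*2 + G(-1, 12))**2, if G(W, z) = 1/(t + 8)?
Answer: 143641/441 ≈ 325.72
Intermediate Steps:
G(W, z) = 1/21 (G(W, z) = 1/(13 + 8) = 1/21)
(-3*(-3)*2 + G(-1, 12))**2 = (-3*(-3)*2 + 1/21)**2 = (9*2 + 1/21)**2 = (18 + 1/21)**2 = (379/21)**2 = 143641/441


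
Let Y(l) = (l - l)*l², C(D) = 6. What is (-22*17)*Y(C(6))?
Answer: 0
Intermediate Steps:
Y(l) = 0 (Y(l) = 0*l² = 0)
(-22*17)*Y(C(6)) = -22*17*0 = -374*0 = 0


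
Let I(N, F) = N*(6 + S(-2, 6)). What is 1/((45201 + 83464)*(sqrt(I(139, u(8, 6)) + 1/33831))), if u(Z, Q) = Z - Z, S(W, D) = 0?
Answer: 3*sqrt(106060391745)/3630290051575 ≈ 2.6913e-7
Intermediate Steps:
u(Z, Q) = 0
I(N, F) = 6*N (I(N, F) = N*(6 + 0) = N*6 = 6*N)
1/((45201 + 83464)*(sqrt(I(139, u(8, 6)) + 1/33831))) = 1/((45201 + 83464)*(sqrt(6*139 + 1/33831))) = 1/(128665*(sqrt(834 + 1/33831))) = 1/(128665*(sqrt(28215055/33831))) = 1/(128665*((sqrt(106060391745)/11277))) = (3*sqrt(106060391745)/28215055)/128665 = 3*sqrt(106060391745)/3630290051575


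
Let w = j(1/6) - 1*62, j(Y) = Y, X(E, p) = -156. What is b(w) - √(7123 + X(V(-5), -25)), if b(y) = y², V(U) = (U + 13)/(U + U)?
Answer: 137641/36 - √6967 ≈ 3739.9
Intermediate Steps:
V(U) = (13 + U)/(2*U) (V(U) = (13 + U)/((2*U)) = (13 + U)*(1/(2*U)) = (13 + U)/(2*U))
w = -371/6 (w = 1/6 - 1*62 = 1*(⅙) - 62 = ⅙ - 62 = -371/6 ≈ -61.833)
b(w) - √(7123 + X(V(-5), -25)) = (-371/6)² - √(7123 - 156) = 137641/36 - √6967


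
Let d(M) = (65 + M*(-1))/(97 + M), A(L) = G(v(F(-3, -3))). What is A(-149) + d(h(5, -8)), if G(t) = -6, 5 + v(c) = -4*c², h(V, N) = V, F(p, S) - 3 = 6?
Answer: -92/17 ≈ -5.4118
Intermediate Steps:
F(p, S) = 9 (F(p, S) = 3 + 6 = 9)
v(c) = -5 - 4*c²
A(L) = -6
d(M) = (65 - M)/(97 + M)
A(-149) + d(h(5, -8)) = -6 + (65 - 1*5)/(97 + 5) = -6 + (65 - 5)/102 = -6 + (1/102)*60 = -6 + 10/17 = -92/17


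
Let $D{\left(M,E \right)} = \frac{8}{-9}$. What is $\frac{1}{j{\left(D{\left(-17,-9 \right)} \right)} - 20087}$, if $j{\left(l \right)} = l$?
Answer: $- \frac{9}{180791} \approx -4.9781 \cdot 10^{-5}$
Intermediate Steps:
$D{\left(M,E \right)} = - \frac{8}{9}$ ($D{\left(M,E \right)} = 8 \left(- \frac{1}{9}\right) = - \frac{8}{9}$)
$\frac{1}{j{\left(D{\left(-17,-9 \right)} \right)} - 20087} = \frac{1}{- \frac{8}{9} - 20087} = \frac{1}{- \frac{180791}{9}} = - \frac{9}{180791}$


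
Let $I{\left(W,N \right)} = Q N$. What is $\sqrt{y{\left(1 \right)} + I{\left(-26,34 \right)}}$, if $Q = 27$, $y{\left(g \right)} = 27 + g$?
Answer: $\sqrt{946} \approx 30.757$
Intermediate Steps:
$I{\left(W,N \right)} = 27 N$
$\sqrt{y{\left(1 \right)} + I{\left(-26,34 \right)}} = \sqrt{\left(27 + 1\right) + 27 \cdot 34} = \sqrt{28 + 918} = \sqrt{946}$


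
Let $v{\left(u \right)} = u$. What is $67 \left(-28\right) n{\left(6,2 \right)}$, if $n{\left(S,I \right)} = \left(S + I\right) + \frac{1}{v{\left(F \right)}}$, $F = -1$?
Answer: $-13132$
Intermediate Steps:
$n{\left(S,I \right)} = -1 + I + S$ ($n{\left(S,I \right)} = \left(S + I\right) + \frac{1}{-1} = \left(I + S\right) - 1 = -1 + I + S$)
$67 \left(-28\right) n{\left(6,2 \right)} = 67 \left(-28\right) \left(-1 + 2 + 6\right) = \left(-1876\right) 7 = -13132$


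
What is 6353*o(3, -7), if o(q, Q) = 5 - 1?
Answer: 25412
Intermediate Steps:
o(q, Q) = 4
6353*o(3, -7) = 6353*4 = 25412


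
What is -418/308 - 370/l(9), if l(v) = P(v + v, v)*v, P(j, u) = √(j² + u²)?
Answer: -19/14 - 74*√5/81 ≈ -3.4000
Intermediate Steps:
l(v) = v*√5*√(v²) (l(v) = √((v + v)² + v²)*v = √((2*v)² + v²)*v = √(4*v² + v²)*v = √(5*v²)*v = (√5*√(v²))*v = v*√5*√(v²))
-418/308 - 370/l(9) = -418/308 - 370*√5/405 = -418*1/308 - 370*√5/405 = -19/14 - 370*√5/405 = -19/14 - 74*√5/81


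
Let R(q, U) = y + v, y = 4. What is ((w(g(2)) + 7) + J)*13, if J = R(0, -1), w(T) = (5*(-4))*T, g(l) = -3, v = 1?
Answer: 936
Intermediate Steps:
w(T) = -20*T
R(q, U) = 5 (R(q, U) = 4 + 1 = 5)
J = 5
((w(g(2)) + 7) + J)*13 = ((-20*(-3) + 7) + 5)*13 = ((60 + 7) + 5)*13 = (67 + 5)*13 = 72*13 = 936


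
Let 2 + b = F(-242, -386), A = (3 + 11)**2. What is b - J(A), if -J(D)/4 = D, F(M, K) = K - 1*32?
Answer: 364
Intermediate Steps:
F(M, K) = -32 + K (F(M, K) = K - 32 = -32 + K)
A = 196 (A = 14**2 = 196)
J(D) = -4*D
b = -420 (b = -2 + (-32 - 386) = -2 - 418 = -420)
b - J(A) = -420 - (-4)*196 = -420 - 1*(-784) = -420 + 784 = 364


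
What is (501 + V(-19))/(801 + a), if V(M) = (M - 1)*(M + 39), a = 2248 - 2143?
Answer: 101/906 ≈ 0.11148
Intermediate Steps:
a = 105
V(M) = (-1 + M)*(39 + M)
(501 + V(-19))/(801 + a) = (501 + (-39 + (-19)**2 + 38*(-19)))/(801 + 105) = (501 + (-39 + 361 - 722))/906 = (501 - 400)*(1/906) = 101*(1/906) = 101/906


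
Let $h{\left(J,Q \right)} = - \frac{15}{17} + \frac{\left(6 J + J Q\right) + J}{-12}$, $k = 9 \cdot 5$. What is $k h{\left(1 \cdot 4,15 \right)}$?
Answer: $- \frac{6285}{17} \approx -369.71$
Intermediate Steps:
$k = 45$
$h{\left(J,Q \right)} = - \frac{15}{17} - \frac{7 J}{12} - \frac{J Q}{12}$ ($h{\left(J,Q \right)} = \left(-15\right) \frac{1}{17} + \left(7 J + J Q\right) \left(- \frac{1}{12}\right) = - \frac{15}{17} - \left(\frac{7 J}{12} + \frac{J Q}{12}\right) = - \frac{15}{17} - \frac{7 J}{12} - \frac{J Q}{12}$)
$k h{\left(1 \cdot 4,15 \right)} = 45 \left(- \frac{15}{17} - \frac{7 \cdot 1 \cdot 4}{12} - \frac{1}{12} \cdot 1 \cdot 4 \cdot 15\right) = 45 \left(- \frac{15}{17} - \frac{7}{3} - \frac{1}{3} \cdot 15\right) = 45 \left(- \frac{15}{17} - \frac{7}{3} - 5\right) = 45 \left(- \frac{419}{51}\right) = - \frac{6285}{17}$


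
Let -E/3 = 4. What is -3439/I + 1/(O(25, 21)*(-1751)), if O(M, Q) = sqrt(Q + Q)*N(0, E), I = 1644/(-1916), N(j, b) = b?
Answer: 1647281/411 + sqrt(42)/882504 ≈ 4008.0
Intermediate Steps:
E = -12 (E = -3*4 = -12)
I = -411/479 (I = 1644*(-1/1916) = -411/479 ≈ -0.85804)
O(M, Q) = -12*sqrt(2)*sqrt(Q) (O(M, Q) = sqrt(Q + Q)*(-12) = sqrt(2*Q)*(-12) = (sqrt(2)*sqrt(Q))*(-12) = -12*sqrt(2)*sqrt(Q))
-3439/I + 1/(O(25, 21)*(-1751)) = -3439/(-411/479) + 1/(-12*sqrt(2)*sqrt(21)*(-1751)) = -3439*(-479/411) - 1/1751/(-12*sqrt(42)) = 1647281/411 - sqrt(42)/504*(-1/1751) = 1647281/411 + sqrt(42)/882504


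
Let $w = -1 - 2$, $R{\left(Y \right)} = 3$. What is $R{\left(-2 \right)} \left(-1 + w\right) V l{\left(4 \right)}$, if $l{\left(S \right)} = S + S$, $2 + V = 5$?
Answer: $-288$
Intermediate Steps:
$V = 3$ ($V = -2 + 5 = 3$)
$w = -3$ ($w = -1 - 2 = -3$)
$l{\left(S \right)} = 2 S$
$R{\left(-2 \right)} \left(-1 + w\right) V l{\left(4 \right)} = 3 \left(-1 - 3\right) 3 \cdot 2 \cdot 4 = 3 \left(\left(-4\right) 3\right) 8 = 3 \left(-12\right) 8 = \left(-36\right) 8 = -288$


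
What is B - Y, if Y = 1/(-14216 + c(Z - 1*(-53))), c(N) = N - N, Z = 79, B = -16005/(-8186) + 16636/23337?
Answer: 3622979011289/1357888735656 ≈ 2.6681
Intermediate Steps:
B = 509690981/191036682 (B = -16005*(-1/8186) + 16636*(1/23337) = 16005/8186 + 16636/23337 = 509690981/191036682 ≈ 2.6680)
c(N) = 0
Y = -1/14216 (Y = 1/(-14216 + 0) = 1/(-14216) = -1/14216 ≈ -7.0343e-5)
B - Y = 509690981/191036682 - 1*(-1/14216) = 509690981/191036682 + 1/14216 = 3622979011289/1357888735656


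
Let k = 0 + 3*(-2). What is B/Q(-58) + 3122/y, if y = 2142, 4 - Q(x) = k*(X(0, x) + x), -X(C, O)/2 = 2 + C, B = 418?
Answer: 9055/28152 ≈ 0.32165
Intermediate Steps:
k = -6 (k = 0 - 6 = -6)
X(C, O) = -4 - 2*C (X(C, O) = -2*(2 + C) = -4 - 2*C)
Q(x) = -20 + 6*x (Q(x) = 4 - (-6)*((-4 - 2*0) + x) = 4 - (-6)*((-4 + 0) + x) = 4 - (-6)*(-4 + x) = 4 - (24 - 6*x) = 4 + (-24 + 6*x) = -20 + 6*x)
B/Q(-58) + 3122/y = 418/(-20 + 6*(-58)) + 3122/2142 = 418/(-20 - 348) + 3122*(1/2142) = 418/(-368) + 223/153 = 418*(-1/368) + 223/153 = -209/184 + 223/153 = 9055/28152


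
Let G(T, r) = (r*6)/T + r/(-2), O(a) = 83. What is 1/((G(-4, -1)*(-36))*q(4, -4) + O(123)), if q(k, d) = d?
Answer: 1/371 ≈ 0.0026954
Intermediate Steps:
G(T, r) = -r/2 + 6*r/T (G(T, r) = (6*r)/T + r*(-1/2) = 6*r/T - r/2 = -r/2 + 6*r/T)
1/((G(-4, -1)*(-36))*q(4, -4) + O(123)) = 1/((((1/2)*(-1)*(12 - 1*(-4))/(-4))*(-36))*(-4) + 83) = 1/((((1/2)*(-1)*(-1/4)*(12 + 4))*(-36))*(-4) + 83) = 1/((((1/2)*(-1)*(-1/4)*16)*(-36))*(-4) + 83) = 1/((2*(-36))*(-4) + 83) = 1/(-72*(-4) + 83) = 1/(288 + 83) = 1/371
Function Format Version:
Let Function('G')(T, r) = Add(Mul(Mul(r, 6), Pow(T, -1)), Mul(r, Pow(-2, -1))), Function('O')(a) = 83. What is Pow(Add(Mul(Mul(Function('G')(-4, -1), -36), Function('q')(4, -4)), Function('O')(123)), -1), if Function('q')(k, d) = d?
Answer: Rational(1, 371) ≈ 0.0026954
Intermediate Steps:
Function('G')(T, r) = Add(Mul(Rational(-1, 2), r), Mul(6, r, Pow(T, -1))) (Function('G')(T, r) = Add(Mul(Mul(6, r), Pow(T, -1)), Mul(r, Rational(-1, 2))) = Add(Mul(6, r, Pow(T, -1)), Mul(Rational(-1, 2), r)) = Add(Mul(Rational(-1, 2), r), Mul(6, r, Pow(T, -1))))
Pow(Add(Mul(Mul(Function('G')(-4, -1), -36), Function('q')(4, -4)), Function('O')(123)), -1) = Pow(Add(Mul(Mul(Mul(Rational(1, 2), -1, Pow(-4, -1), Add(12, Mul(-1, -4))), -36), -4), 83), -1) = Pow(Add(Mul(Mul(Mul(Rational(1, 2), -1, Rational(-1, 4), Add(12, 4)), -36), -4), 83), -1) = Pow(Add(Mul(Mul(Mul(Rational(1, 2), -1, Rational(-1, 4), 16), -36), -4), 83), -1) = Pow(Add(Mul(Mul(2, -36), -4), 83), -1) = Pow(Add(Mul(-72, -4), 83), -1) = Pow(Add(288, 83), -1) = Pow(371, -1) = Rational(1, 371)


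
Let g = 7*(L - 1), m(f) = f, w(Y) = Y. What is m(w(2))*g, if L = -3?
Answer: -56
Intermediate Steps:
g = -28 (g = 7*(-3 - 1) = 7*(-4) = -28)
m(w(2))*g = 2*(-28) = -56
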